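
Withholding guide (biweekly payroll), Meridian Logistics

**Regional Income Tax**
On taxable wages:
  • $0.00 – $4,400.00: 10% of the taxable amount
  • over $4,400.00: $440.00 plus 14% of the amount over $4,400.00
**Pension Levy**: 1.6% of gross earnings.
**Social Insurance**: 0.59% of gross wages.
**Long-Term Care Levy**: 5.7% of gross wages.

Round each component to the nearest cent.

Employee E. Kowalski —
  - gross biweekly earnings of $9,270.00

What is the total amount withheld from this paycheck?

Regional Income Tax: taxable = $9,270.00
  $440.00 + 14% × ($9,270.00 − $4,400.00) = $440.00 + 14% × $4,870.00 = $1,121.80
Pension Levy: 1.6% × $9,270.00 = $148.32
Social Insurance: 0.59% × $9,270.00 = $54.69
Long-Term Care Levy: 5.7% × $9,270.00 = $528.39
Total: $1,121.80 + $148.32 + $54.69 + $528.39 = $1,853.20

$1,853.20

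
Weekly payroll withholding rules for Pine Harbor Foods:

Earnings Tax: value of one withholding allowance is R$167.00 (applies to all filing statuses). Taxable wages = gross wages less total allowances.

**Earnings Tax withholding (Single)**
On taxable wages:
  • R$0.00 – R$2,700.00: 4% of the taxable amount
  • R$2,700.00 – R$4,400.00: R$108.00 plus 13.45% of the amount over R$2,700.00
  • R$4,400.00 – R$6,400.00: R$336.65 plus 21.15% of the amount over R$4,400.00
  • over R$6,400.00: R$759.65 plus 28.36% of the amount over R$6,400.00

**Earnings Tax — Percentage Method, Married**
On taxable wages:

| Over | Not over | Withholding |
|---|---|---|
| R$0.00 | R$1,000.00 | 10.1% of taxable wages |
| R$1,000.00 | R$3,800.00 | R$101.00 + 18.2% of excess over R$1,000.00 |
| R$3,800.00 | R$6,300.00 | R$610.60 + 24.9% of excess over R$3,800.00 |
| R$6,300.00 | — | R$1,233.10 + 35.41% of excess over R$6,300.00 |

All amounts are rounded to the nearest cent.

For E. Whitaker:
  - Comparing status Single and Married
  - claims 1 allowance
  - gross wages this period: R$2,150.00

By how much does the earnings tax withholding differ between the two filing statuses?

Earnings Tax (Single): taxable = R$2,150.00 − 1×R$167.00 = R$1,983.00
  4% × R$1,983.00 = R$79.32
Earnings Tax (Married): taxable = R$2,150.00 − 1×R$167.00 = R$1,983.00
  R$101.00 + 18.2% × (R$1,983.00 − R$1,000.00) = R$101.00 + 18.2% × R$983.00 = R$279.91
Difference: |R$79.32 − R$279.91| = R$200.59 (higher under Married)

R$200.59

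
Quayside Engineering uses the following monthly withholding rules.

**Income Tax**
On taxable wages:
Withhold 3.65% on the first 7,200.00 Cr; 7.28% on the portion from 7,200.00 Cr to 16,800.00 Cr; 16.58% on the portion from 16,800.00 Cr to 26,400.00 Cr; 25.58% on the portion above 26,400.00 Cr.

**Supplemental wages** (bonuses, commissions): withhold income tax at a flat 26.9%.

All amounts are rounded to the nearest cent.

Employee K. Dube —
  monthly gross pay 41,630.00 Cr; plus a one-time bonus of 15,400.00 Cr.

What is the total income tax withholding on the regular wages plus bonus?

Income Tax: taxable = 41,630.00 Cr
  2,553.36 Cr + 25.58% × (41,630.00 Cr − 26,400.00 Cr) = 2,553.36 Cr + 25.58% × 15,230.00 Cr = 6,449.19 Cr
Supplemental (26.9% flat on bonus): 26.9% × 15,400.00 Cr = 4,142.60 Cr
Total income tax: 6,449.19 Cr + 4,142.60 Cr = 10,591.79 Cr

10,591.79 Cr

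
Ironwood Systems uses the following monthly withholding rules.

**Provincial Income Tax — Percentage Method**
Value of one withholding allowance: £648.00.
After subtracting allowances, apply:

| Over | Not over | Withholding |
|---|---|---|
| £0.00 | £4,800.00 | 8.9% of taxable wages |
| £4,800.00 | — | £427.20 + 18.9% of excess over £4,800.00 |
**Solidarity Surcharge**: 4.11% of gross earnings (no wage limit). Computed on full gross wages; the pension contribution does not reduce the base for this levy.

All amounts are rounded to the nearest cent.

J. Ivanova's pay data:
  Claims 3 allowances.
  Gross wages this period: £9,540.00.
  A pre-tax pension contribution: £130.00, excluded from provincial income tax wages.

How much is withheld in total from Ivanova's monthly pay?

Provincial Income Tax: taxable = £9,540.00 − £130.00 − 3×£648.00 = £7,466.00
  £427.20 + 18.9% × (£7,466.00 − £4,800.00) = £427.20 + 18.9% × £2,666.00 = £931.07
Solidarity Surcharge: 4.11% × £9,540.00 = £392.09
Total: £931.07 + £392.09 = £1,323.16

£1,323.16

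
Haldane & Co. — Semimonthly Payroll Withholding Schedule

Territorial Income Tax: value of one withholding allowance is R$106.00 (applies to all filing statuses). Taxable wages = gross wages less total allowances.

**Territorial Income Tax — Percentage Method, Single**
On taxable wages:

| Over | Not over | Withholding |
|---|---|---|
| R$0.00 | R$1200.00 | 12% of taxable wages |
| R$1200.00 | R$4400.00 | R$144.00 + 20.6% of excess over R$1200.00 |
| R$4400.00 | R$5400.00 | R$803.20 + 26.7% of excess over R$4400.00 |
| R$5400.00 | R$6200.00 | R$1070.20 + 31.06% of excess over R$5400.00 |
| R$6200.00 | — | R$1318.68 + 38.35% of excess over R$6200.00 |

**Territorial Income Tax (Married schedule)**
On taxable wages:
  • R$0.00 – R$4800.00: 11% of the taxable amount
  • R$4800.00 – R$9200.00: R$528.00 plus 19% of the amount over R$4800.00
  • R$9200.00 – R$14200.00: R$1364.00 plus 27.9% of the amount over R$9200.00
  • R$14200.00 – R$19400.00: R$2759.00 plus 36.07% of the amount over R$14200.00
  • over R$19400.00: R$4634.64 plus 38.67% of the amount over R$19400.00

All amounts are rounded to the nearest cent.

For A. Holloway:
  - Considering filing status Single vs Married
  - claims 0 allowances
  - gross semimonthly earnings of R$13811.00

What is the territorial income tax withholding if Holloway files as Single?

Territorial Income Tax (Single): taxable = R$13811.00
  R$1318.68 + 38.35% × (R$13811.00 − R$6200.00) = R$1318.68 + 38.35% × R$7611.00 = R$4237.50

R$4237.50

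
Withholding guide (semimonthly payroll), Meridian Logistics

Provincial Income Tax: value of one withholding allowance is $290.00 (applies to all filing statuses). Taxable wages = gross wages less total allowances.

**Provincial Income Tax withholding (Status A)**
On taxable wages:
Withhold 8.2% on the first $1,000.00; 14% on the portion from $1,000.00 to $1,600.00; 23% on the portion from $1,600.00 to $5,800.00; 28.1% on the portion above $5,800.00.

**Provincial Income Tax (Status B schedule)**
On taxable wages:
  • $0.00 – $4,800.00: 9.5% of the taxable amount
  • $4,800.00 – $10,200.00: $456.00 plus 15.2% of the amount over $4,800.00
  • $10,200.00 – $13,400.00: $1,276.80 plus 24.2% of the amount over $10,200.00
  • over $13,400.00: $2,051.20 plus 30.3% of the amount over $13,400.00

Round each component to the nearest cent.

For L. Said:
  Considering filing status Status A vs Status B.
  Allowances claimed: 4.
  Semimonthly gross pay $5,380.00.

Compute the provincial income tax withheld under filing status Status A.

$768.60

Provincial Income Tax (Status A): taxable = $5,380.00 − 4×$290.00 = $4,220.00
  $166.00 + 23% × ($4,220.00 − $1,600.00) = $166.00 + 23% × $2,620.00 = $768.60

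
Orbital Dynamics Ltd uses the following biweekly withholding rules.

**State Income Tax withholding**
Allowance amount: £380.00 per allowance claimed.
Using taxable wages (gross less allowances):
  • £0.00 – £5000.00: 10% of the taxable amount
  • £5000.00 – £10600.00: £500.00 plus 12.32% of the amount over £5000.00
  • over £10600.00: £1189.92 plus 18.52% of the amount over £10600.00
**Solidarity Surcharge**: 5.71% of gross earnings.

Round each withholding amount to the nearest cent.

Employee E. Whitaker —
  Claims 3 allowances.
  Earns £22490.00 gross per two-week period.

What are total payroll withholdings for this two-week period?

State Income Tax: taxable = £22490.00 − 3×£380.00 = £21350.00
  £1189.92 + 18.52% × (£21350.00 − £10600.00) = £1189.92 + 18.52% × £10750.00 = £3180.82
Solidarity Surcharge: 5.71% × £22490.00 = £1284.18
Total: £3180.82 + £1284.18 = £4465.00

£4465.00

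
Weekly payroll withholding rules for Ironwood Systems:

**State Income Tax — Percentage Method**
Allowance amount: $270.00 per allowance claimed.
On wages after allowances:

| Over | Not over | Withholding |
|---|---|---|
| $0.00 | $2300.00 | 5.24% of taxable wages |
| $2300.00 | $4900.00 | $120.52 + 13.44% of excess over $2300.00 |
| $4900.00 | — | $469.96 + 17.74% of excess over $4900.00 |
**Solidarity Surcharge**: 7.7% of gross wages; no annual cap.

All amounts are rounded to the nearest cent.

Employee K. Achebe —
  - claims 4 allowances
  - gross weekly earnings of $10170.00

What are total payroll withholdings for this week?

State Income Tax: taxable = $10170.00 − 4×$270.00 = $9090.00
  $469.96 + 17.74% × ($9090.00 − $4900.00) = $469.96 + 17.74% × $4190.00 = $1213.27
Solidarity Surcharge: 7.7% × $10170.00 = $783.09
Total: $1213.27 + $783.09 = $1996.36

$1996.36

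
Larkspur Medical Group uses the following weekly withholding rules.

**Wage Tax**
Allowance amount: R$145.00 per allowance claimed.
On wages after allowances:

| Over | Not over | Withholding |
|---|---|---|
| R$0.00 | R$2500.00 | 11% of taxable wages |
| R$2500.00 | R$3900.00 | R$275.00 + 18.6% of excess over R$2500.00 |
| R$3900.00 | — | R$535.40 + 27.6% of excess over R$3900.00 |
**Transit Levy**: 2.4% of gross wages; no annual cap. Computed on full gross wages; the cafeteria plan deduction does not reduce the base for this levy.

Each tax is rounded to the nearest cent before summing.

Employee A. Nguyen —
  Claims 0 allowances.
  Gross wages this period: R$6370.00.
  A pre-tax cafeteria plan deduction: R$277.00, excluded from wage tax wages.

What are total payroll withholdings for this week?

R$1293.55

Wage Tax: taxable = R$6370.00 − R$277.00 = R$6093.00
  R$535.40 + 27.6% × (R$6093.00 − R$3900.00) = R$535.40 + 27.6% × R$2193.00 = R$1140.67
Transit Levy: 2.4% × R$6370.00 = R$152.88
Total: R$1140.67 + R$152.88 = R$1293.55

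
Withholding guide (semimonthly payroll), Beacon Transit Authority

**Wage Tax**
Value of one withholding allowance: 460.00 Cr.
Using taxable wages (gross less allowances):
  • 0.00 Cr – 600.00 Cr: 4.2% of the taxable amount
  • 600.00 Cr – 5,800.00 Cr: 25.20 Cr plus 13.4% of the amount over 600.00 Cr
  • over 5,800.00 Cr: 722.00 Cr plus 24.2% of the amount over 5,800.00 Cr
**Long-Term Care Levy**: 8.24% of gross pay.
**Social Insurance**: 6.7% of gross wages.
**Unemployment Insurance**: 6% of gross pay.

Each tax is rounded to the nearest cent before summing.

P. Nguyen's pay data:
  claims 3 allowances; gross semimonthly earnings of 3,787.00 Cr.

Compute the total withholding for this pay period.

1,060.34 Cr

Wage Tax: taxable = 3,787.00 Cr − 3×460.00 Cr = 2,407.00 Cr
  25.20 Cr + 13.4% × (2,407.00 Cr − 600.00 Cr) = 25.20 Cr + 13.4% × 1,807.00 Cr = 267.34 Cr
Long-Term Care Levy: 8.24% × 3,787.00 Cr = 312.05 Cr
Social Insurance: 6.7% × 3,787.00 Cr = 253.73 Cr
Unemployment Insurance: 6% × 3,787.00 Cr = 227.22 Cr
Total: 267.34 Cr + 312.05 Cr + 253.73 Cr + 227.22 Cr = 1,060.34 Cr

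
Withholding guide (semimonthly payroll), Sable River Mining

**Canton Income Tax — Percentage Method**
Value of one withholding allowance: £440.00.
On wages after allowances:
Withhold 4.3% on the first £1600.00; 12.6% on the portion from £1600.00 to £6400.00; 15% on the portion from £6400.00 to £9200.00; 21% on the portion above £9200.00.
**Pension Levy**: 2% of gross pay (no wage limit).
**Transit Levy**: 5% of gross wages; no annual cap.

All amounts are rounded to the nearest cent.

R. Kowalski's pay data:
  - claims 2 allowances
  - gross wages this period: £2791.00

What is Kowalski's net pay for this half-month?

£2487.64

Canton Income Tax: taxable = £2791.00 − 2×£440.00 = £1911.00
  £68.80 + 12.6% × (£1911.00 − £1600.00) = £68.80 + 12.6% × £311.00 = £107.99
Pension Levy: 2% × £2791.00 = £55.82
Transit Levy: 5% × £2791.00 = £139.55
Total withheld: £107.99 + £55.82 + £139.55 = £303.36
Net pay: £2791.00 − £303.36 = £2487.64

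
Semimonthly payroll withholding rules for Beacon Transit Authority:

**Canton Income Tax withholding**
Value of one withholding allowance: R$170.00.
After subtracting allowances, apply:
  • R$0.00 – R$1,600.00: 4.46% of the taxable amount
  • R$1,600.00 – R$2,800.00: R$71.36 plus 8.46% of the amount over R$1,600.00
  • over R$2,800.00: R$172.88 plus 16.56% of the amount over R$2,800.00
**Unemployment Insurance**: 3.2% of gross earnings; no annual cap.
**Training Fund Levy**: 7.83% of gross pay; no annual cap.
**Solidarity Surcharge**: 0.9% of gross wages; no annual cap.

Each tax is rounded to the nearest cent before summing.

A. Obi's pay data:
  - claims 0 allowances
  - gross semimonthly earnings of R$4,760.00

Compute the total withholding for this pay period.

R$1,065.33

Canton Income Tax: taxable = R$4,760.00
  R$172.88 + 16.56% × (R$4,760.00 − R$2,800.00) = R$172.88 + 16.56% × R$1,960.00 = R$497.46
Unemployment Insurance: 3.2% × R$4,760.00 = R$152.32
Training Fund Levy: 7.83% × R$4,760.00 = R$372.71
Solidarity Surcharge: 0.9% × R$4,760.00 = R$42.84
Total: R$497.46 + R$152.32 + R$372.71 + R$42.84 = R$1,065.33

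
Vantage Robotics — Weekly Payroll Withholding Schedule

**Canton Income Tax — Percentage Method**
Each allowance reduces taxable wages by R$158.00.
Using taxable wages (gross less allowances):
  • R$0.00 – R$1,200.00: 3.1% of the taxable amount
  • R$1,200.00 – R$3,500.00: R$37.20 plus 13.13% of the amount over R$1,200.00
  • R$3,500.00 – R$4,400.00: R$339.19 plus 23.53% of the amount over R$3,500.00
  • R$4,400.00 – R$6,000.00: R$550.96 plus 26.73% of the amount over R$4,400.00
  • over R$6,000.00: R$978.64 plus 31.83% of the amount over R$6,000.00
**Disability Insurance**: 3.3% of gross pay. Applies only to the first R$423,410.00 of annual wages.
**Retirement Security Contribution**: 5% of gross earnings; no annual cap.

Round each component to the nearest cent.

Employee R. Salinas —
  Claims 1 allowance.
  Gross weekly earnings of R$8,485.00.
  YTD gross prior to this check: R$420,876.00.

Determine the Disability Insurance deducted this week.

Disability Insurance: cap R$423,410.00 − YTD R$420,876.00 = R$2,534.00 subject; 3.3% × R$2,534.00 = R$83.62

R$83.62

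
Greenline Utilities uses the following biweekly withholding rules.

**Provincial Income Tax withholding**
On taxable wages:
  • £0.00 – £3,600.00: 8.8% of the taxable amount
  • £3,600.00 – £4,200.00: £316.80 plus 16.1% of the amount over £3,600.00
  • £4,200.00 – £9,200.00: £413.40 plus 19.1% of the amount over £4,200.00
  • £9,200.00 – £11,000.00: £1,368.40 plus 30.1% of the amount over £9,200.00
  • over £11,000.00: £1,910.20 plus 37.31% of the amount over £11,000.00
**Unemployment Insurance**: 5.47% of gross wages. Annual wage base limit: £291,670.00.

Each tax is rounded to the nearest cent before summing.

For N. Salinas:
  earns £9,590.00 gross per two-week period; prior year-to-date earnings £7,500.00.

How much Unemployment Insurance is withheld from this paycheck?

Unemployment Insurance: 5.47% × £9,590.00 = £524.57

£524.57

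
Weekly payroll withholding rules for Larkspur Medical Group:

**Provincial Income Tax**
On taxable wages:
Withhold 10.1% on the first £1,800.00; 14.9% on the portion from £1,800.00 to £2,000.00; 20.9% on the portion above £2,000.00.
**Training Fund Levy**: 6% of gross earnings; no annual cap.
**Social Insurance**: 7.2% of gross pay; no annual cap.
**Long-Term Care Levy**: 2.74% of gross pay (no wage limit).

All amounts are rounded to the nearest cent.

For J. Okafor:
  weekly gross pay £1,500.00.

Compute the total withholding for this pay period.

Provincial Income Tax: taxable = £1,500.00
  10.1% × £1,500.00 = £151.50
Training Fund Levy: 6% × £1,500.00 = £90.00
Social Insurance: 7.2% × £1,500.00 = £108.00
Long-Term Care Levy: 2.74% × £1,500.00 = £41.10
Total: £151.50 + £90.00 + £108.00 + £41.10 = £390.60

£390.60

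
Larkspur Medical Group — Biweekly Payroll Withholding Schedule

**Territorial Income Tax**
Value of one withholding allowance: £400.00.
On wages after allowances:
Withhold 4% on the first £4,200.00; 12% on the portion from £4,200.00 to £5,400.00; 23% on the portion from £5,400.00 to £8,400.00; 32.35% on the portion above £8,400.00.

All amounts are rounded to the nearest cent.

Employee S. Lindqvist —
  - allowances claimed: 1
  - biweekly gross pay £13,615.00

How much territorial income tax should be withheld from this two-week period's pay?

£2,559.65

Territorial Income Tax: taxable = £13,615.00 − 1×£400.00 = £13,215.00
  £1,002.00 + 32.35% × (£13,215.00 − £8,400.00) = £1,002.00 + 32.35% × £4,815.00 = £2,559.65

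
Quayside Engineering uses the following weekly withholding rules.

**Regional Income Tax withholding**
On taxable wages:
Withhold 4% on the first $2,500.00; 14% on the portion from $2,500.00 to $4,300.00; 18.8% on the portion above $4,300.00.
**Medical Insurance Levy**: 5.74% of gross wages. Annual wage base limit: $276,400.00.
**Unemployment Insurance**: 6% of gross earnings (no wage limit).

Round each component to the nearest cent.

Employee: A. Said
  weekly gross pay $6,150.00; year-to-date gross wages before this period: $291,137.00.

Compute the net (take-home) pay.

$5,081.20

Regional Income Tax: taxable = $6,150.00
  $352.00 + 18.8% × ($6,150.00 − $4,300.00) = $352.00 + 18.8% × $1,850.00 = $699.80
Medical Insurance Levy: YTD $291,137.00 ≥ cap $276,400.00 → $0.00
Unemployment Insurance: 6% × $6,150.00 = $369.00
Total withheld: $699.80 + $0.00 + $369.00 = $1,068.80
Net pay: $6,150.00 − $1,068.80 = $5,081.20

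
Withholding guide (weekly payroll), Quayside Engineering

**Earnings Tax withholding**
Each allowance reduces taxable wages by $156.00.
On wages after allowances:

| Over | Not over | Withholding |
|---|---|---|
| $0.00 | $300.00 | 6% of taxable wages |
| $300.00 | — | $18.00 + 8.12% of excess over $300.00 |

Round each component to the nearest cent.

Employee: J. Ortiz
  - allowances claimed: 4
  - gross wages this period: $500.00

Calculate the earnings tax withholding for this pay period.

Earnings Tax: taxable = $500.00 − 4×$156.00 = $-124.00
  Taxable ≤ 0 → $0.00

$0.00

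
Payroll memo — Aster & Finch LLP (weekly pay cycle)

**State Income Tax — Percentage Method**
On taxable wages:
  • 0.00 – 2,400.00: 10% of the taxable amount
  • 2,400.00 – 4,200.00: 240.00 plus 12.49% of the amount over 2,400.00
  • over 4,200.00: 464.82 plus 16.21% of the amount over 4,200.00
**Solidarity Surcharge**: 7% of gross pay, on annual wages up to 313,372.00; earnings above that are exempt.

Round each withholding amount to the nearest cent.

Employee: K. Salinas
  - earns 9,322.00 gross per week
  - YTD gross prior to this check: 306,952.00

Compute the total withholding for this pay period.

1,744.50

State Income Tax: taxable = 9,322.00
  464.82 + 16.21% × (9,322.00 − 4,200.00) = 464.82 + 16.21% × 5,122.00 = 1,295.10
Solidarity Surcharge: cap 313,372.00 − YTD 306,952.00 = 6,420.00 subject; 7% × 6,420.00 = 449.40
Total: 1,295.10 + 449.40 = 1,744.50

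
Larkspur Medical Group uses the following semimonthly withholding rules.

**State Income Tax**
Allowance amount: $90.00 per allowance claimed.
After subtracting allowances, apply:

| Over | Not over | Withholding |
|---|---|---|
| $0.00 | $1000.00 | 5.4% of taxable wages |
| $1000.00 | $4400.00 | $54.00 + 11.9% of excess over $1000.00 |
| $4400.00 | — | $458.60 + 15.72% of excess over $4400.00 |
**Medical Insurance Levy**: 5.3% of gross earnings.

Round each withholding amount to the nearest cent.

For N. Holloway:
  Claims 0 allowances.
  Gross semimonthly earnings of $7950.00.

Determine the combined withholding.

$1438.01

State Income Tax: taxable = $7950.00
  $458.60 + 15.72% × ($7950.00 − $4400.00) = $458.60 + 15.72% × $3550.00 = $1016.66
Medical Insurance Levy: 5.3% × $7950.00 = $421.35
Total: $1016.66 + $421.35 = $1438.01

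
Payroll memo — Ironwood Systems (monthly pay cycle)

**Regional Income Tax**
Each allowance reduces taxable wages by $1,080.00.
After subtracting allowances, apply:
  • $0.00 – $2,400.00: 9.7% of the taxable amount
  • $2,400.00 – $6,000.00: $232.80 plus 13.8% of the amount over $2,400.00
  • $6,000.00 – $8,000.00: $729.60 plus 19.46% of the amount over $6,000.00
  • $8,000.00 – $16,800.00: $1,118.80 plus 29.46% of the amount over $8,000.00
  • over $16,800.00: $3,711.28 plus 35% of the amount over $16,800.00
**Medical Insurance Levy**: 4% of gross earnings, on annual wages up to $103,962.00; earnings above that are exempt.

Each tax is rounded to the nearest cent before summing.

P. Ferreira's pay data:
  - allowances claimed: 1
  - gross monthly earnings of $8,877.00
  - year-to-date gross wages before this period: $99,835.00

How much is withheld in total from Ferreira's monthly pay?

$1,244.38

Regional Income Tax: taxable = $8,877.00 − 1×$1,080.00 = $7,797.00
  $729.60 + 19.46% × ($7,797.00 − $6,000.00) = $729.60 + 19.46% × $1,797.00 = $1,079.30
Medical Insurance Levy: cap $103,962.00 − YTD $99,835.00 = $4,127.00 subject; 4% × $4,127.00 = $165.08
Total: $1,079.30 + $165.08 = $1,244.38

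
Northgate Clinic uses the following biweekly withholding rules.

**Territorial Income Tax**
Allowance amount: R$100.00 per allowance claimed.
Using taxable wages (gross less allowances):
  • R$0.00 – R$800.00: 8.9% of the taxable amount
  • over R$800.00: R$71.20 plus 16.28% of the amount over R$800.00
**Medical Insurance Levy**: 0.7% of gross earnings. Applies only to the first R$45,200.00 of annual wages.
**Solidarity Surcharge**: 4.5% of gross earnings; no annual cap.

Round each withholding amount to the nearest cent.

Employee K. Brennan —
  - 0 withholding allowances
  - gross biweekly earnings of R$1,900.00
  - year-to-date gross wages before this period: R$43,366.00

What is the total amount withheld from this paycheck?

R$348.62

Territorial Income Tax: taxable = R$1,900.00
  R$71.20 + 16.28% × (R$1,900.00 − R$800.00) = R$71.20 + 16.28% × R$1,100.00 = R$250.28
Medical Insurance Levy: cap R$45,200.00 − YTD R$43,366.00 = R$1,834.00 subject; 0.7% × R$1,834.00 = R$12.84
Solidarity Surcharge: 4.5% × R$1,900.00 = R$85.50
Total: R$250.28 + R$12.84 + R$85.50 = R$348.62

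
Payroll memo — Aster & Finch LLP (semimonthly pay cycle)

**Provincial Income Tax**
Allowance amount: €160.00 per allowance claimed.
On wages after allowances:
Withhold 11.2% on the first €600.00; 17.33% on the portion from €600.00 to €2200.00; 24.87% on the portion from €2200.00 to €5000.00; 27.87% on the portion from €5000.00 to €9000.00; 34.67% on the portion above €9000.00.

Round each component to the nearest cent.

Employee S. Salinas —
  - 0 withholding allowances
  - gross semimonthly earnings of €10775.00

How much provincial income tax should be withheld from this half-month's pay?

Provincial Income Tax: taxable = €10775.00
  €2155.64 + 34.67% × (€10775.00 − €9000.00) = €2155.64 + 34.67% × €1775.00 = €2771.03

€2771.03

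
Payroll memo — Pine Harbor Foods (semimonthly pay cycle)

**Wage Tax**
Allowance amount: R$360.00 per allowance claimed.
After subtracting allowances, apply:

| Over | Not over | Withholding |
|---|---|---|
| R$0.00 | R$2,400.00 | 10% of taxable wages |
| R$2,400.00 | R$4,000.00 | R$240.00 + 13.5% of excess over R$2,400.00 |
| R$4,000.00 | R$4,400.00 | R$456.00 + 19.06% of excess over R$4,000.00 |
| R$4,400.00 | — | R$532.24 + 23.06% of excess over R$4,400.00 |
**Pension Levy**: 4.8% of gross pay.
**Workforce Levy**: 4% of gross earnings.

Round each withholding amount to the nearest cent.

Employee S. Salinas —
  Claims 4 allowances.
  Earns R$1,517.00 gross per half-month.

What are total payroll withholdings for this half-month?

R$141.20

Wage Tax: taxable = R$1,517.00 − 4×R$360.00 = R$77.00
  10% × R$77.00 = R$7.70
Pension Levy: 4.8% × R$1,517.00 = R$72.82
Workforce Levy: 4% × R$1,517.00 = R$60.68
Total: R$7.70 + R$72.82 + R$60.68 = R$141.20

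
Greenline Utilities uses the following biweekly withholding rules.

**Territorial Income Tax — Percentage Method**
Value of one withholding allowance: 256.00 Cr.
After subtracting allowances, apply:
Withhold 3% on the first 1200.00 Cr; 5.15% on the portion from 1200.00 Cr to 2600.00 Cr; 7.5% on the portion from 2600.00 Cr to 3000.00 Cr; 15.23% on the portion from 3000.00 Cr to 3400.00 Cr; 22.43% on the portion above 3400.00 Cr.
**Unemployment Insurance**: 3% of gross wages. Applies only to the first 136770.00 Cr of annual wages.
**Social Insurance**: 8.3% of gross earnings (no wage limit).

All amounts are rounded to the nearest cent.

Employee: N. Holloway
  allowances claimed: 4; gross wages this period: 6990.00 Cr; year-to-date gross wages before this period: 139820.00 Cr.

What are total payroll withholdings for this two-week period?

Territorial Income Tax: taxable = 6990.00 Cr − 4×256.00 Cr = 5966.00 Cr
  199.02 Cr + 22.43% × (5966.00 Cr − 3400.00 Cr) = 199.02 Cr + 22.43% × 2566.00 Cr = 774.57 Cr
Unemployment Insurance: YTD 139820.00 Cr ≥ cap 136770.00 Cr → 0.00 Cr
Social Insurance: 8.3% × 6990.00 Cr = 580.17 Cr
Total: 774.57 Cr + 0.00 Cr + 580.17 Cr = 1354.74 Cr

1354.74 Cr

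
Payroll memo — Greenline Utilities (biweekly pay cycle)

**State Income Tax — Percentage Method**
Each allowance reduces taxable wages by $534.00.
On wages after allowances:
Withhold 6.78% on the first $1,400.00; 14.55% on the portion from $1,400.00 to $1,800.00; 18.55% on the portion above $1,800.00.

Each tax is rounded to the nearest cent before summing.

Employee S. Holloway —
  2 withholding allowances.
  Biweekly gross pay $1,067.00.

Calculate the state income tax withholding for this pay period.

State Income Tax: taxable = $1,067.00 − 2×$534.00 = $-1.00
  Taxable ≤ 0 → $0.00

$0.00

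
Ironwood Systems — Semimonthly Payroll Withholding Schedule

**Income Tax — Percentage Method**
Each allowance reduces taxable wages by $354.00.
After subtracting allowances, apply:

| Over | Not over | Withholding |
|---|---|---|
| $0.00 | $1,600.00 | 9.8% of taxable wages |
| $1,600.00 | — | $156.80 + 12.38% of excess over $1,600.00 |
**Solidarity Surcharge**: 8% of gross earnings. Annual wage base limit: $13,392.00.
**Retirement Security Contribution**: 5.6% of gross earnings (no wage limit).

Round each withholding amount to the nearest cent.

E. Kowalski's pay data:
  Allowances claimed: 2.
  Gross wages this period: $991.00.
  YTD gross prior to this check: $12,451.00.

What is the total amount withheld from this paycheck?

$158.51

Income Tax: taxable = $991.00 − 2×$354.00 = $283.00
  9.8% × $283.00 = $27.73
Solidarity Surcharge: cap $13,392.00 − YTD $12,451.00 = $941.00 subject; 8% × $941.00 = $75.28
Retirement Security Contribution: 5.6% × $991.00 = $55.50
Total: $27.73 + $75.28 + $55.50 = $158.51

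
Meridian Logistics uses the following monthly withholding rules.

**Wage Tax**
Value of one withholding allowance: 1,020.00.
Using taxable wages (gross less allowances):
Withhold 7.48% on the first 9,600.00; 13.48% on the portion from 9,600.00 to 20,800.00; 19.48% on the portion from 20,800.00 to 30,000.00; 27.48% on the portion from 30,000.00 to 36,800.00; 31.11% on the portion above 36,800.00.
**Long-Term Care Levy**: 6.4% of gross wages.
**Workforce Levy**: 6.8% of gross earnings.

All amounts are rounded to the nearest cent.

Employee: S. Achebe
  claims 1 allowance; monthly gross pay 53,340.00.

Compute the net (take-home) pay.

35,582.21

Wage Tax: taxable = 53,340.00 − 1×1,020.00 = 52,320.00
  5,888.64 + 31.11% × (52,320.00 − 36,800.00) = 5,888.64 + 31.11% × 15,520.00 = 10,716.91
Long-Term Care Levy: 6.4% × 53,340.00 = 3,413.76
Workforce Levy: 6.8% × 53,340.00 = 3,627.12
Total withheld: 10,716.91 + 3,413.76 + 3,627.12 = 17,757.79
Net pay: 53,340.00 − 17,757.79 = 35,582.21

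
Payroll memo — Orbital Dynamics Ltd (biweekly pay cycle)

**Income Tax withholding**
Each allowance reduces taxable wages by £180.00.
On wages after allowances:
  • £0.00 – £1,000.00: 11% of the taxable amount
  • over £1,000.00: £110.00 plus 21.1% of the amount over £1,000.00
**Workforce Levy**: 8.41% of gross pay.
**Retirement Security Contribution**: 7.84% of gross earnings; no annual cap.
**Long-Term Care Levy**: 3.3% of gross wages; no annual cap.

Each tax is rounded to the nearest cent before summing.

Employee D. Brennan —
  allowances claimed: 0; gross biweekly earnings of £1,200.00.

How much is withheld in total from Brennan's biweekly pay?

Income Tax: taxable = £1,200.00
  £110.00 + 21.1% × (£1,200.00 − £1,000.00) = £110.00 + 21.1% × £200.00 = £152.20
Workforce Levy: 8.41% × £1,200.00 = £100.92
Retirement Security Contribution: 7.84% × £1,200.00 = £94.08
Long-Term Care Levy: 3.3% × £1,200.00 = £39.60
Total: £152.20 + £100.92 + £94.08 + £39.60 = £386.80

£386.80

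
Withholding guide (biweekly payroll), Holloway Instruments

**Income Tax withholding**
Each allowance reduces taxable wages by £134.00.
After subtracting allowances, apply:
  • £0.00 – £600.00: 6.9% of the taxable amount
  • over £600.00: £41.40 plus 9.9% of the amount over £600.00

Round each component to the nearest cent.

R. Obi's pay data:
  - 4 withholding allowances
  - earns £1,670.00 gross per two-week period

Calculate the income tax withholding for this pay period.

Income Tax: taxable = £1,670.00 − 4×£134.00 = £1,134.00
  £41.40 + 9.9% × (£1,134.00 − £600.00) = £41.40 + 9.9% × £534.00 = £94.27

£94.27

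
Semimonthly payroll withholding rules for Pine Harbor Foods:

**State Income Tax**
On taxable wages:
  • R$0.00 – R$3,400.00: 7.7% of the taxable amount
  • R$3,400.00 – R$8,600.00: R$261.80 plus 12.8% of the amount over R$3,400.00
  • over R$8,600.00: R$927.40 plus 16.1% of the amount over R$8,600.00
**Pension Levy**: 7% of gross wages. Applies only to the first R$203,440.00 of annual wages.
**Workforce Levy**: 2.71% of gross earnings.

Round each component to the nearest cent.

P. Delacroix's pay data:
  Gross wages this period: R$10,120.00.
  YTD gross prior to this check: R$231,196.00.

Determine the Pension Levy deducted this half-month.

R$0.00

Pension Levy: YTD R$231,196.00 ≥ cap R$203,440.00 → R$0.00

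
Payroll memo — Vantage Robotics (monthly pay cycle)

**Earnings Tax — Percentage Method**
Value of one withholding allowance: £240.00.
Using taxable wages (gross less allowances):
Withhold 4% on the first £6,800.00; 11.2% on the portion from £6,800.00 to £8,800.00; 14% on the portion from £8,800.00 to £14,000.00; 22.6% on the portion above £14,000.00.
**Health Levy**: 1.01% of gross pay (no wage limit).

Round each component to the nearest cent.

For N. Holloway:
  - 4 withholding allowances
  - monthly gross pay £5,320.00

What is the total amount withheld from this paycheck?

£228.13

Earnings Tax: taxable = £5,320.00 − 4×£240.00 = £4,360.00
  4% × £4,360.00 = £174.40
Health Levy: 1.01% × £5,320.00 = £53.73
Total: £174.40 + £53.73 = £228.13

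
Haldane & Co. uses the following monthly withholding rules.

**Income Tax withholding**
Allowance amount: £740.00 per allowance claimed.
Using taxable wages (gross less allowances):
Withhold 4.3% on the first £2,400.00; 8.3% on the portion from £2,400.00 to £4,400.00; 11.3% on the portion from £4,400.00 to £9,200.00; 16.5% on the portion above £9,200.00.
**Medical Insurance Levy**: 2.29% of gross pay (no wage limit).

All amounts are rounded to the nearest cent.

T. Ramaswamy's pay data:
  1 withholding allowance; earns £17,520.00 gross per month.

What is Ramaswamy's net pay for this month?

£15,056.49

Income Tax: taxable = £17,520.00 − 1×£740.00 = £16,780.00
  £811.60 + 16.5% × (£16,780.00 − £9,200.00) = £811.60 + 16.5% × £7,580.00 = £2,062.30
Medical Insurance Levy: 2.29% × £17,520.00 = £401.21
Total withheld: £2,062.30 + £401.21 = £2,463.51
Net pay: £17,520.00 − £2,463.51 = £15,056.49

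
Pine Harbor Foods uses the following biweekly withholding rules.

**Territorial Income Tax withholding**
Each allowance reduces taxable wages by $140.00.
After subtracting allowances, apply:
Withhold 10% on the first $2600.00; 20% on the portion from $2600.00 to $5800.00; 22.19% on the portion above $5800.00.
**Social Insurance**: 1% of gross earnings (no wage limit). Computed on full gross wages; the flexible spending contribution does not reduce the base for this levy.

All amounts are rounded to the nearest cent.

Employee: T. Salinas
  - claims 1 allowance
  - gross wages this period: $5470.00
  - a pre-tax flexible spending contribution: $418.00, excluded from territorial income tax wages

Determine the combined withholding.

Territorial Income Tax: taxable = $5470.00 − $418.00 − 1×$140.00 = $4912.00
  $260.00 + 20% × ($4912.00 − $2600.00) = $260.00 + 20% × $2312.00 = $722.40
Social Insurance: 1% × $5470.00 = $54.70
Total: $722.40 + $54.70 = $777.10

$777.10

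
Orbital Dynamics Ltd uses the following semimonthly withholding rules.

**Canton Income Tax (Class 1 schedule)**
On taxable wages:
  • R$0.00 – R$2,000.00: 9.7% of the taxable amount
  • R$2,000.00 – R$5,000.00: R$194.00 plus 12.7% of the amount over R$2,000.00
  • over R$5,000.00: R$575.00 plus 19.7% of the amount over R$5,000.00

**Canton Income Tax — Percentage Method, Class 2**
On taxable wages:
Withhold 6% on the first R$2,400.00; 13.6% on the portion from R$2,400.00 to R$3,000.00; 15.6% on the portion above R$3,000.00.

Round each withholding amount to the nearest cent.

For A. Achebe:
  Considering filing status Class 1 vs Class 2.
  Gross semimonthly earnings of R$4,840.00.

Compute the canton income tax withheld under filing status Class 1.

Canton Income Tax (Class 1): taxable = R$4,840.00
  R$194.00 + 12.7% × (R$4,840.00 − R$2,000.00) = R$194.00 + 12.7% × R$2,840.00 = R$554.68

R$554.68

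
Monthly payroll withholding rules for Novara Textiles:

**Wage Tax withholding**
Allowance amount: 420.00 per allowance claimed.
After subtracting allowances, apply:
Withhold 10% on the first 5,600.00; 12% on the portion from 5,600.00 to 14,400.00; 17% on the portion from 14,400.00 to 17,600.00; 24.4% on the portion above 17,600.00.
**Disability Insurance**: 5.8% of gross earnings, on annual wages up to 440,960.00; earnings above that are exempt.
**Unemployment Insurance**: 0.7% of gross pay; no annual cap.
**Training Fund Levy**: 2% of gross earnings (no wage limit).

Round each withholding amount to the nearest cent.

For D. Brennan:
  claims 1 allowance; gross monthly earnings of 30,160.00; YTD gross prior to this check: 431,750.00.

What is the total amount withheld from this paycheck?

Wage Tax: taxable = 30,160.00 − 1×420.00 = 29,740.00
  2,160.00 + 24.4% × (29,740.00 − 17,600.00) = 2,160.00 + 24.4% × 12,140.00 = 5,122.16
Disability Insurance: cap 440,960.00 − YTD 431,750.00 = 9,210.00 subject; 5.8% × 9,210.00 = 534.18
Unemployment Insurance: 0.7% × 30,160.00 = 211.12
Training Fund Levy: 2% × 30,160.00 = 603.20
Total: 5,122.16 + 534.18 + 211.12 + 603.20 = 6,470.66

6,470.66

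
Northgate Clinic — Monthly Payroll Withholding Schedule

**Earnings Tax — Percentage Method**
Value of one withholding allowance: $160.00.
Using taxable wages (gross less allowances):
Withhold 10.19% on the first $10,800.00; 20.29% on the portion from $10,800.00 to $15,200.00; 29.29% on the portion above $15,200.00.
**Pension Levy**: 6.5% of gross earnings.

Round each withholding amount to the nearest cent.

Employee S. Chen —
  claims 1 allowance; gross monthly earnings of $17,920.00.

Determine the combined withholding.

$3,907.90

Earnings Tax: taxable = $17,920.00 − 1×$160.00 = $17,760.00
  $1,993.28 + 29.29% × ($17,760.00 − $15,200.00) = $1,993.28 + 29.29% × $2,560.00 = $2,743.10
Pension Levy: 6.5% × $17,920.00 = $1,164.80
Total: $2,743.10 + $1,164.80 = $3,907.90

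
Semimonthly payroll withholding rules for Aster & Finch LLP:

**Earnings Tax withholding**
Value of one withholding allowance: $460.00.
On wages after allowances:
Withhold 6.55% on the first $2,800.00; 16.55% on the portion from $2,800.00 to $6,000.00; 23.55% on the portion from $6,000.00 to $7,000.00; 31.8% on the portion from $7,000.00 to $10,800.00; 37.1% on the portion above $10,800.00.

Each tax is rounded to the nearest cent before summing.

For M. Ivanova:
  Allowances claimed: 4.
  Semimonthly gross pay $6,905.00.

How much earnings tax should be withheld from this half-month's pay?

Earnings Tax: taxable = $6,905.00 − 4×$460.00 = $5,065.00
  $183.40 + 16.55% × ($5,065.00 − $2,800.00) = $183.40 + 16.55% × $2,265.00 = $558.26

$558.26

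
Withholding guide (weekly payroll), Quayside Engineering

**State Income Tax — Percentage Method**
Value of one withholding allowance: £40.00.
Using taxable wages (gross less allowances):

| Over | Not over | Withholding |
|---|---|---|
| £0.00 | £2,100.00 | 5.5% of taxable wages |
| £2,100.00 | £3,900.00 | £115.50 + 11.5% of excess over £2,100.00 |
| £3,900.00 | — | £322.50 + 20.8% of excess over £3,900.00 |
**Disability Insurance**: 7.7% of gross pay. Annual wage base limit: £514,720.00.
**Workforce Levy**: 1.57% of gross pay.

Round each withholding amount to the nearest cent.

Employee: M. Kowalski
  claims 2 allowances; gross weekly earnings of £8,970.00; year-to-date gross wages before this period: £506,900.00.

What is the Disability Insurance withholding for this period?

£602.14

Disability Insurance: cap £514,720.00 − YTD £506,900.00 = £7,820.00 subject; 7.7% × £7,820.00 = £602.14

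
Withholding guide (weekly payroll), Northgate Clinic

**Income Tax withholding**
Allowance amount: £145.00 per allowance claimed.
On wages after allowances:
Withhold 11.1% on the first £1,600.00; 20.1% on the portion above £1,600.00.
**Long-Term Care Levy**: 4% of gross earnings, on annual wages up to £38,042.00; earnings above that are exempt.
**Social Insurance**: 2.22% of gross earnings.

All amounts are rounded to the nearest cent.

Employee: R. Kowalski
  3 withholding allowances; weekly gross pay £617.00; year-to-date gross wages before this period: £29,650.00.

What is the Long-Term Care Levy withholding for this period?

Long-Term Care Levy: 4% × £617.00 = £24.68

£24.68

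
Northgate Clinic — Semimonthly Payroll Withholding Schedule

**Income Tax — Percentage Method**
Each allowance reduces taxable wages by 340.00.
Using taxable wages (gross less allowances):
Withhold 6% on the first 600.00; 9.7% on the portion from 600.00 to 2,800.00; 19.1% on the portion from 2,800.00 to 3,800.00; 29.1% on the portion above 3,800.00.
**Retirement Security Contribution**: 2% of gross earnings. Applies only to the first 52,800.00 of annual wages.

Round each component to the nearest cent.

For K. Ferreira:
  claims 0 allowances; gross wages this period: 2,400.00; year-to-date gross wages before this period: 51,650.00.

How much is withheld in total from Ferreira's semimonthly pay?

233.60

Income Tax: taxable = 2,400.00
  36.00 + 9.7% × (2,400.00 − 600.00) = 36.00 + 9.7% × 1,800.00 = 210.60
Retirement Security Contribution: cap 52,800.00 − YTD 51,650.00 = 1,150.00 subject; 2% × 1,150.00 = 23.00
Total: 210.60 + 23.00 = 233.60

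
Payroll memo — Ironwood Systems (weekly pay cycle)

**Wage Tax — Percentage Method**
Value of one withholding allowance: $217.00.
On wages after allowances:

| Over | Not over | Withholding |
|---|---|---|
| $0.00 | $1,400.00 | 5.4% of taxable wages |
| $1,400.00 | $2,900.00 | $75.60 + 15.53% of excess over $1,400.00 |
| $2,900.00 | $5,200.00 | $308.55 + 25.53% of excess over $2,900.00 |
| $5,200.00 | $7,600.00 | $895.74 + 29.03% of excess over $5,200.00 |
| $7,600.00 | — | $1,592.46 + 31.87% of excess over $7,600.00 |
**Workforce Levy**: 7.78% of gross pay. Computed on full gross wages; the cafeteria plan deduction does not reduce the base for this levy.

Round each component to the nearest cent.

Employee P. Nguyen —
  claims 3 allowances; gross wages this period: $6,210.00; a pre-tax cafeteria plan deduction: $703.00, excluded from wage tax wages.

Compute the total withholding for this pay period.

Wage Tax: taxable = $6,210.00 − $703.00 − 3×$217.00 = $4,856.00
  $308.55 + 25.53% × ($4,856.00 − $2,900.00) = $308.55 + 25.53% × $1,956.00 = $807.92
Workforce Levy: 7.78% × $6,210.00 = $483.14
Total: $807.92 + $483.14 = $1,291.06

$1,291.06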